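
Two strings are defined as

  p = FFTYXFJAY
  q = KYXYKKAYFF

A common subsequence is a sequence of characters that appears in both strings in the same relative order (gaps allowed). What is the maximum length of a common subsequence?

Match Y [4,2], X [5,3], A [8,7], Y [9,8] — 4 characters in the same relative order in both. dp[9][10] = 4 confirms this is the maximum.

4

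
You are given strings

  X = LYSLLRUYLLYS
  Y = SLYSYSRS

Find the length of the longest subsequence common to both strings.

Let dp[i][j] be the LCS length of the first i characters of X and the first j characters of Y. dp[i][j] = dp[i-1][j-1]+1 when the i-th and j-th characters match, else max(dp[i-1][j], dp[i][j-1]).
    ·  S  L  Y  S  Y  S  R  S
 ·  0  0  0  0  0  0  0  0  0
 L  0  0  1  1  1  1  1  1  1
 Y  0  0  1  2  2  2  2  2  2
 S  0  1  1  2  3  3  3  3  3
 L  0  1  2  2  3  3  3  3  3
 L  0  1  2  2  3  3  3  3  3
 R  0  1  2  2  3  3  3  4  4
 U  0  1  2  2  3  3  3  4  4
 Y  0  1  2  3  3  4  4  4  4
 L  0  1  2  3  3  4  4  4  4
 L  0  1  2  3  3  4  4  4  4
 Y  0  1  2  3  3  4  4  4  4
 S  0  1  2  3  4  4  5  5  5
dp[12][8] = 5. One LCS (by backtracking along matches): LYSRS.

5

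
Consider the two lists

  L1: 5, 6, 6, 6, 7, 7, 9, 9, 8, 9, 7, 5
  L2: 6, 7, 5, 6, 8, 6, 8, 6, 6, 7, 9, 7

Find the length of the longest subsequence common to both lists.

Taking 5 [1,3], then 6 [2,6], then 6 [3,8], then 6 [4,9], then 7 [6,10], then 9 [10,11], then 7 [11,12] gives a common subsequence of length 7. Since dp[12][12] = 7, nothing longer is possible.

7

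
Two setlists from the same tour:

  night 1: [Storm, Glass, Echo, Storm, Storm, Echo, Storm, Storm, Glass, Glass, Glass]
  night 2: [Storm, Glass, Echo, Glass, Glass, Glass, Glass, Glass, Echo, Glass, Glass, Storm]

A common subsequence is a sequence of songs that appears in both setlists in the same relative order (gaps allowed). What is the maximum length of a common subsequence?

6

Match Storm [1,1], Glass [2,2], Echo [3,3], Echo [6,9], Glass [9,10], Glass [10,11] — 6 songs in the same relative order in both. dp[11][12] = 6 confirms this is the maximum.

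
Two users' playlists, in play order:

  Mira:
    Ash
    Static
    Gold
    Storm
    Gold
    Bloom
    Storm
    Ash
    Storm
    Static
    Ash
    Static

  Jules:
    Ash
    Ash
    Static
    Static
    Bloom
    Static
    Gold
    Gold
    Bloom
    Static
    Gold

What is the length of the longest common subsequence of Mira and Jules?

Pick Ash at Mira[1]=Jules[2]; then Static at Mira[2]=Jules[6]; then Gold at Mira[3]=Jules[7]; then Gold at Mira[5]=Jules[8]; then Bloom at Mira[6]=Jules[9]; then Static at Mira[10]=Jules[10]; all 6 songs appear in both, in order. dp[12][11] = 6 confirms this is the maximum.

6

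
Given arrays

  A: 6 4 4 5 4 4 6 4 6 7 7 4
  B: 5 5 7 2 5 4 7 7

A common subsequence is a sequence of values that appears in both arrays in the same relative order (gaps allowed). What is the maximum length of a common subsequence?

Taking 5 (A #4, B #5), 4 (A #8, B #6), 7 (A #10, B #7), 7 (A #11, B #8) gives a common subsequence of length 4. Since dp[12][8] = 4, nothing longer is possible.

4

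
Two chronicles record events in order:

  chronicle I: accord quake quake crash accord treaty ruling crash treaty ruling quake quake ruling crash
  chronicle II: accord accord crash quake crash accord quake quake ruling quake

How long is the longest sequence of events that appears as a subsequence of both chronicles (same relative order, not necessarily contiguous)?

7

Pick accord at chronicle I[1]=chronicle II[2], then quake at chronicle I[3]=chronicle II[4], then crash at chronicle I[4]=chronicle II[5], then accord at chronicle I[5]=chronicle II[6], then quake at chronicle I[11]=chronicle II[7], then quake at chronicle I[12]=chronicle II[8], then ruling at chronicle I[13]=chronicle II[9]; all 7 events appear in both, in order. The LCS DP gives dp[14][10] = 7, so this is optimal.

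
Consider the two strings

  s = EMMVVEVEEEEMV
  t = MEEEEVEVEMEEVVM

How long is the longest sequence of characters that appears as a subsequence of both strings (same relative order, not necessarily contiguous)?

8

Match E [1,5]; then V [5,6]; then E [6,7]; then V [7,8]; then E [8,9]; then E [9,11]; then E [10,12]; then M [12,15] — 8 characters in the same relative order in both. Since dp[13][15] = 8, nothing longer is possible.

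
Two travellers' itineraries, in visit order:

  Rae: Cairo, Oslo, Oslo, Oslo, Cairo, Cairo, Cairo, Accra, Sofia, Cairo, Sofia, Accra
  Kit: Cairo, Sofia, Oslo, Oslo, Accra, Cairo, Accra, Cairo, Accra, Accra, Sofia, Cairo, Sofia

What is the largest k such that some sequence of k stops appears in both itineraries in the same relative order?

9

Pick Cairo (Rae #1, Kit #1) → Oslo (Rae #2, Kit #3) → Oslo (Rae #3, Kit #4) → Cairo (Rae #5, Kit #6) → Cairo (Rae #6, Kit #8) → Accra (Rae #8, Kit #10) → Sofia (Rae #9, Kit #11) → Cairo (Rae #10, Kit #12) → Sofia (Rae #11, Kit #13); all 9 stops appear in both, in order. Since dp[12][13] = 9, nothing longer is possible.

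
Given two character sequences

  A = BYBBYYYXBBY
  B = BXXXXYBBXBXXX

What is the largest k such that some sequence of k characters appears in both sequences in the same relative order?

Taking B at A[1]=B[1], Y at A[2]=B[6], B at A[3]=B[7], B at A[4]=B[8], X at A[8]=B[9], B at A[9]=B[10] gives a common subsequence of length 6. The LCS DP gives dp[11][13] = 6, so this is optimal.

6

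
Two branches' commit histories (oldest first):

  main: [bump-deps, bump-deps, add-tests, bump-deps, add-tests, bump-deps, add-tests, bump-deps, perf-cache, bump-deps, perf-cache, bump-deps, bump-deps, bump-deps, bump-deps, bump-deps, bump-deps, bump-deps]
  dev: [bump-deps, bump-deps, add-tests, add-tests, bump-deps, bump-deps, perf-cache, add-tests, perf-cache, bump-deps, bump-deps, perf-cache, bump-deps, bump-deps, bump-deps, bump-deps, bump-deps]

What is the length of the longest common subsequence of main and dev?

15

Pick bump-deps (main #1, dev #1), then bump-deps (main #2, dev #2), then add-tests (main #3, dev #3), then add-tests (main #5, dev #4), then bump-deps (main #6, dev #5), then bump-deps (main #8, dev #6), then perf-cache (main #9, dev #7), then perf-cache (main #11, dev #9), then bump-deps (main #12, dev #10), then bump-deps (main #13, dev #11), then bump-deps (main #14, dev #13), then bump-deps (main #15, dev #14), then bump-deps (main #16, dev #15), then bump-deps (main #17, dev #16), then bump-deps (main #18, dev #17); all 15 commits appear in both, in order. Since dp[18][17] = 15, nothing longer is possible.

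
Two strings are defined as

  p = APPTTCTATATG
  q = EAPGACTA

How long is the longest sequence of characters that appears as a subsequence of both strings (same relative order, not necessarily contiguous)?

Taking A (p #1, q #2) → P (p #2, q #3) → C (p #6, q #6) → T (p #9, q #7) → A (p #10, q #8) gives a common subsequence of length 5. The LCS DP gives dp[12][8] = 5, so this is optimal.

5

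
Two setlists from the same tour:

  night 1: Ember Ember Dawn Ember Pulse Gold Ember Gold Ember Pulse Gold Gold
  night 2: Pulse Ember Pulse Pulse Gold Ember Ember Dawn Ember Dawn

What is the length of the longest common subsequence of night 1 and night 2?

5

Pick Ember (night 1 #1, night 2 #2); then Pulse (night 1 #5, night 2 #4); then Gold (night 1 #6, night 2 #5); then Ember (night 1 #7, night 2 #7); then Ember (night 1 #9, night 2 #9); all 5 songs appear in both, in order. The LCS DP gives dp[12][10] = 5, so this is optimal.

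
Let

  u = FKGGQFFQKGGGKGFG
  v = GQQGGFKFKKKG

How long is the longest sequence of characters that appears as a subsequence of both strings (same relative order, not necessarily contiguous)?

8

Pick G (u #4, v #1) → Q (u #5, v #2) → Q (u #8, v #3) → G (u #10, v #4) → G (u #11, v #5) → K (u #13, v #7) → F (u #15, v #8) → G (u #16, v #12); all 8 characters appear in both, in order, and the DP table's final entry dp[16][12] is also 8, so no common subsequence is longer.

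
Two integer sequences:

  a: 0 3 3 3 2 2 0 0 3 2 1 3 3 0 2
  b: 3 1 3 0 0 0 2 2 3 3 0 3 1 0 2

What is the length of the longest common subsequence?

Match 3 (a #2, b #1), then 3 (a #3, b #3), then 2 (a #5, b #7), then 2 (a #6, b #8), then 0 (a #8, b #11), then 3 (a #9, b #12), then 1 (a #11, b #13), then 0 (a #14, b #14), then 2 (a #15, b #15) — 9 values in the same relative order in both. The LCS DP gives dp[15][15] = 9, so this is optimal.

9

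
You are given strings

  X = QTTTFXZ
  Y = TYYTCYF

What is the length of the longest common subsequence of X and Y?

Let dp[i][j] be the LCS length of the first i characters of X and the first j characters of Y. dp[i][j] = dp[i-1][j-1]+1 when the i-th and j-th characters match, else max(dp[i-1][j], dp[i][j-1]).
    ·  T  Y  Y  T  C  Y  F
 ·  0  0  0  0  0  0  0  0
 Q  0  0  0  0  0  0  0  0
 T  0  1  1  1  1  1  1  1
 T  0  1  1  1  2  2  2  2
 T  0  1  1  1  2  2  2  2
 F  0  1  1  1  2  2  2  3
 X  0  1  1  1  2  2  2  3
 Z  0  1  1  1  2  2  2  3
dp[7][7] = 3. One LCS (by backtracking along matches): TTF.

3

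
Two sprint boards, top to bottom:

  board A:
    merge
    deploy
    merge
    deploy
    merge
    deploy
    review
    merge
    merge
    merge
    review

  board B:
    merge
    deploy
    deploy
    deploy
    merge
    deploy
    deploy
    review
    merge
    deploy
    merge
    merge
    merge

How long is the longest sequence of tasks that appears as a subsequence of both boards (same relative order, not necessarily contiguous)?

9

One common subsequence of length 9: merge (board A #1, board B #1), then deploy (board A #2, board B #4), then merge (board A #3, board B #5), then deploy (board A #4, board B #7), then merge (board A #5, board B #9), then deploy (board A #6, board B #10), then merge (board A #8, board B #11), then merge (board A #9, board B #12), then merge (board A #10, board B #13), and the DP table's final entry dp[11][13] is also 9, so no common subsequence is longer.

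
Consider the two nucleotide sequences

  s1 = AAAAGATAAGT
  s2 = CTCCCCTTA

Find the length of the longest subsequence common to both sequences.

Taking T [7,8] → A [9,9] gives a common subsequence of length 2. Since dp[11][9] = 2, nothing longer is possible.

2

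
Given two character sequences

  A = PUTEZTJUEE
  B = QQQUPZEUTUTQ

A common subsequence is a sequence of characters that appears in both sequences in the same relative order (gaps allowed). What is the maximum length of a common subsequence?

4

One common subsequence of length 4: P [1,5], then U [2,8], then T [3,9], then T [6,11]. dp[10][12] = 4 confirms this is the maximum.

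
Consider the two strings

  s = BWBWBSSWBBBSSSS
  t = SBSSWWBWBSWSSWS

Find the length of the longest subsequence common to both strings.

10

Pick B at s[1]=t[2] → W at s[2]=t[6] → B at s[3]=t[7] → W at s[4]=t[8] → B at s[5]=t[9] → S at s[7]=t[10] → W at s[8]=t[11] → S at s[12]=t[12] → S at s[13]=t[13] → S at s[15]=t[15]; all 10 characters appear in both, in order. The LCS DP gives dp[15][15] = 10, so this is optimal.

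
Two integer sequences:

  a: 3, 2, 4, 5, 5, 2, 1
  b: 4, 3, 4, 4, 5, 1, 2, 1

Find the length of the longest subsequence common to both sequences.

Let dp[i][j] be the LCS length of the first i values of a and the first j values of b. dp[i][j] = dp[i-1][j-1]+1 when the i-th and j-th values match, else max(dp[i-1][j], dp[i][j-1]).
    ·  4  3  4  4  5  1  2  1
 ·  0  0  0  0  0  0  0  0  0
 3  0  0  1  1  1  1  1  1  1
 2  0  0  1  1  1  1  1  2  2
 4  0  1  1  2  2  2  2  2  2
 5  0  1  1  2  2  3  3  3  3
 5  0  1  1  2  2  3  3  3  3
 2  0  1  1  2  2  3  3  4  4
 1  0  1  1  2  2  3  4  4  5
dp[7][8] = 5. One LCS (by backtracking along matches): 3, 4, 5, 2, 1.

5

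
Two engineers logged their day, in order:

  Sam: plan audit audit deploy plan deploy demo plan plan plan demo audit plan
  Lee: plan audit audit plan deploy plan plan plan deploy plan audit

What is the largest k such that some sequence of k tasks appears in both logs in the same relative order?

Match plan (Sam #1, Lee #1); then audit (Sam #2, Lee #2); then audit (Sam #3, Lee #3); then deploy (Sam #4, Lee #5); then plan (Sam #5, Lee #6); then plan (Sam #8, Lee #7); then plan (Sam #9, Lee #8); then plan (Sam #10, Lee #10); then audit (Sam #12, Lee #11) — 9 tasks in the same relative order in both. The LCS DP gives dp[13][11] = 9, so this is optimal.

9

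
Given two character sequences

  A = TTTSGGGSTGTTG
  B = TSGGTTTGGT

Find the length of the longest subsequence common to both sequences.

Let dp[i][j] be the LCS length of the first i characters of A and the first j characters of B. dp[i][j] = dp[i-1][j-1]+1 when the i-th and j-th characters match, else max(dp[i-1][j], dp[i][j-1]).
    ·  T  S  G  G  T  T  T  G  G  T
 ·  0  0  0  0  0  0  0  0  0  0  0
 T  0  1  1  1  1  1  1  1  1  1  1
 T  0  1  1  1  1  2  2  2  2  2  2
 T  0  1  1  1  1  2  3  3  3  3  3
 S  0  1  2  2  2  2  3  3  3  3  3
 G  0  1  2  3  3  3  3  3  4  4  4
 G  0  1  2  3  4  4  4  4  4  5  5
 G  0  1  2  3  4  4  4  4  5  5  5
 S  0  1  2  3  4  4  4  4  5  5  5
 T  0  1  2  3  4  5  5  5  5  5  6
 G  0  1  2  3  4  5  5  5  6  6  6
 T  0  1  2  3  4  5  6  6  6  6  7
 T  0  1  2  3  4  5  6  7  7  7  7
 G  0  1  2  3  4  5  6  7  8  8  8
dp[13][10] = 8. One LCS (by backtracking along matches): TSGGTTTG.

8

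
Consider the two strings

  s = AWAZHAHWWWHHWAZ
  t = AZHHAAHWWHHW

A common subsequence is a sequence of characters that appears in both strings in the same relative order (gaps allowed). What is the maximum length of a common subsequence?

10

Taking A at s[3]=t[1] → Z at s[4]=t[2] → H at s[5]=t[4] → A at s[6]=t[6] → H at s[7]=t[7] → W at s[9]=t[8] → W at s[10]=t[9] → H at s[11]=t[10] → H at s[12]=t[11] → W at s[13]=t[12] gives a common subsequence of length 10. dp[15][12] = 10 confirms this is the maximum.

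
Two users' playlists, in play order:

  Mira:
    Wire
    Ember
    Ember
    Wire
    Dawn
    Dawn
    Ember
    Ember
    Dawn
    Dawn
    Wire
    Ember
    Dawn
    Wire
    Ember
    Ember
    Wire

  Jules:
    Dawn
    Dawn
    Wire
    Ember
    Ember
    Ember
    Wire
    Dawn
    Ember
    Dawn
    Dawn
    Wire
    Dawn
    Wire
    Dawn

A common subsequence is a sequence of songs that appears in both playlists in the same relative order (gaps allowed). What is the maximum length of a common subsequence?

Pick Wire (Mira #1, Jules #3) → Ember (Mira #2, Jules #5) → Ember (Mira #3, Jules #6) → Wire (Mira #4, Jules #7) → Dawn (Mira #6, Jules #8) → Ember (Mira #8, Jules #9) → Dawn (Mira #9, Jules #10) → Dawn (Mira #10, Jules #11) → Wire (Mira #11, Jules #12) → Dawn (Mira #13, Jules #13) → Wire (Mira #14, Jules #14); all 11 songs appear in both, in order. The LCS DP gives dp[17][15] = 11, so this is optimal.

11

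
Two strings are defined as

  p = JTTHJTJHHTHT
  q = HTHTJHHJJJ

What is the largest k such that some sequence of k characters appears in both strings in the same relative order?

Pick T (p #3, q #2), then H (p #4, q #3), then T (p #6, q #4), then J (p #7, q #5), then H (p #8, q #6), then H (p #9, q #7); all 6 characters appear in both, in order. The LCS DP gives dp[12][10] = 6, so this is optimal.

6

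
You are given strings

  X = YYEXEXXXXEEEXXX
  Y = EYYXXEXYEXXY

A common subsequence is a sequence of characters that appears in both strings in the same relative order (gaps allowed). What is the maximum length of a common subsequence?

8

Taking Y at X[1]=Y[2], Y at X[2]=Y[3], X at X[4]=Y[5], E at X[5]=Y[6], X at X[6]=Y[7], E at X[12]=Y[9], X at X[13]=Y[10], X at X[14]=Y[11] gives a common subsequence of length 8. dp[15][12] = 8 confirms this is the maximum.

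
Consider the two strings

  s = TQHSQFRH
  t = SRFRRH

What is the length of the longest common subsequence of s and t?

Pick S (s #4, t #1), F (s #6, t #3), R (s #7, t #5), H (s #8, t #6); all 4 characters appear in both, in order, and the DP table's final entry dp[8][6] is also 4, so no common subsequence is longer.

4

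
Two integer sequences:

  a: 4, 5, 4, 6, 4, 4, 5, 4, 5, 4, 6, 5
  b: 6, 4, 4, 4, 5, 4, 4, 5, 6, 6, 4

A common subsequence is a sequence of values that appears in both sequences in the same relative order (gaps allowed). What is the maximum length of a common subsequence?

One common subsequence of length 7: 4 (a #1, b #2); then 4 (a #3, b #3); then 4 (a #5, b #4); then 4 (a #6, b #6); then 4 (a #8, b #7); then 5 (a #9, b #8); then 4 (a #10, b #11). Since dp[12][11] = 7, nothing longer is possible.

7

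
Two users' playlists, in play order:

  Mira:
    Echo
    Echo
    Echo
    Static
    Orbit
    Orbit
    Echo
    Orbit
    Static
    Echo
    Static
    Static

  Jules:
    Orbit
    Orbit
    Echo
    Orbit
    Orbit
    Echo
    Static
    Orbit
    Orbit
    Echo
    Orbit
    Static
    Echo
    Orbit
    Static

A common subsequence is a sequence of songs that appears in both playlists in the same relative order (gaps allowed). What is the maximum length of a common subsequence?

Taking Echo at Mira[1]=Jules[3], then Echo at Mira[3]=Jules[6], then Static at Mira[4]=Jules[7], then Orbit at Mira[5]=Jules[8], then Orbit at Mira[6]=Jules[9], then Echo at Mira[7]=Jules[10], then Orbit at Mira[8]=Jules[11], then Static at Mira[9]=Jules[12], then Echo at Mira[10]=Jules[13], then Static at Mira[12]=Jules[15] gives a common subsequence of length 10. The LCS DP gives dp[12][15] = 10, so this is optimal.

10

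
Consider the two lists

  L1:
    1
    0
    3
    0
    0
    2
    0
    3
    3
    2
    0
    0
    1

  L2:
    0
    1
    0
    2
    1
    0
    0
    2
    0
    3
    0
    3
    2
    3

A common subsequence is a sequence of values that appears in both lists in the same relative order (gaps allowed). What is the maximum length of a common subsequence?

One common subsequence of length 9: 1 at L1[1]=L2[2] → 0 at L1[2]=L2[3] → 0 at L1[4]=L2[6] → 0 at L1[5]=L2[7] → 2 at L1[6]=L2[8] → 0 at L1[7]=L2[9] → 3 at L1[8]=L2[10] → 3 at L1[9]=L2[12] → 2 at L1[10]=L2[13]. Since dp[13][14] = 9, nothing longer is possible.

9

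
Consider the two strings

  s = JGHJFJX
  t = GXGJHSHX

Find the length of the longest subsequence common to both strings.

3

Match J at s[1]=t[4], then H at s[3]=t[7], then X at s[7]=t[8] — 3 characters in the same relative order in both, and the DP table's final entry dp[7][8] is also 3, so no common subsequence is longer.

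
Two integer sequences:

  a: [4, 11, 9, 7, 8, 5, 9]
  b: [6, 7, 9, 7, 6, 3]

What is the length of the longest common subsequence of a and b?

Taking 9 (a #3, b #3); then 7 (a #4, b #4) gives a common subsequence of length 2, and the DP table's final entry dp[7][6] is also 2, so no common subsequence is longer.

2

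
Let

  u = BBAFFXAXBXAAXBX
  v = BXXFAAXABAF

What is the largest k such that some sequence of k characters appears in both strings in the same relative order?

7

One common subsequence of length 7: B at u[2]=v[1] → X at u[6]=v[2] → X at u[8]=v[3] → A at u[11]=v[5] → A at u[12]=v[6] → X at u[13]=v[7] → B at u[14]=v[9]. Since dp[15][11] = 7, nothing longer is possible.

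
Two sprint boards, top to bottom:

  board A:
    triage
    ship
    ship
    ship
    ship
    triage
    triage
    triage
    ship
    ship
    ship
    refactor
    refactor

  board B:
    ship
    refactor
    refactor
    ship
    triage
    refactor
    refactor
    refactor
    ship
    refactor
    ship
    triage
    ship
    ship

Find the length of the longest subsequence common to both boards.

7

Match ship [2,1], then ship [3,4], then ship [4,9], then ship [5,11], then triage [8,12], then ship [10,13], then ship [11,14] — 7 tasks in the same relative order in both. The LCS DP gives dp[13][14] = 7, so this is optimal.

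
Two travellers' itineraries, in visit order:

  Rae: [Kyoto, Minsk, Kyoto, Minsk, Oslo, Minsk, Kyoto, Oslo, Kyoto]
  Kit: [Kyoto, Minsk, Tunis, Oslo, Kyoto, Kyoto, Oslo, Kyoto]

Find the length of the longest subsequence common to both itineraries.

6

Match Kyoto (Rae #1, Kit #1), Minsk (Rae #2, Kit #2), Kyoto (Rae #3, Kit #5), Kyoto (Rae #7, Kit #6), Oslo (Rae #8, Kit #7), Kyoto (Rae #9, Kit #8) — 6 stops in the same relative order in both. The LCS DP gives dp[9][8] = 6, so this is optimal.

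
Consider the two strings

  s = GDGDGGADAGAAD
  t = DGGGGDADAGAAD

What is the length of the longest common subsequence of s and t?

Taking G at s[1]=t[2], then G at s[3]=t[3], then G at s[5]=t[4], then G at s[6]=t[5], then A at s[7]=t[7], then D at s[8]=t[8], then A at s[9]=t[9], then G at s[10]=t[10], then A at s[11]=t[11], then A at s[12]=t[12], then D at s[13]=t[13] gives a common subsequence of length 11. Since dp[13][13] = 11, nothing longer is possible.

11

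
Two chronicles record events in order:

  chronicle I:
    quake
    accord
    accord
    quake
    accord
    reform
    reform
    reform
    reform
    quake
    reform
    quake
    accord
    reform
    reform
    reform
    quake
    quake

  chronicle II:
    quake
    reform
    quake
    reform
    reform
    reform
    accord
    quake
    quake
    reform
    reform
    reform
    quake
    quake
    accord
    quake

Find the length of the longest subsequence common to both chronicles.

12

Match quake (chronicle I #1, chronicle II #1); then quake (chronicle I #4, chronicle II #3); then reform (chronicle I #6, chronicle II #4); then reform (chronicle I #7, chronicle II #5); then reform (chronicle I #8, chronicle II #6); then quake (chronicle I #10, chronicle II #8); then quake (chronicle I #12, chronicle II #9); then reform (chronicle I #14, chronicle II #10); then reform (chronicle I #15, chronicle II #11); then reform (chronicle I #16, chronicle II #12); then quake (chronicle I #17, chronicle II #14); then quake (chronicle I #18, chronicle II #16) — 12 events in the same relative order in both, and the DP table's final entry dp[18][16] is also 12, so no common subsequence is longer.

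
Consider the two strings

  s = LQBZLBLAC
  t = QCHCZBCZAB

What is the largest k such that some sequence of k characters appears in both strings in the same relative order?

Match Q [2,1] → B [3,6] → Z [4,8] → B [6,10] — 4 characters in the same relative order in both. Since dp[9][10] = 4, nothing longer is possible.

4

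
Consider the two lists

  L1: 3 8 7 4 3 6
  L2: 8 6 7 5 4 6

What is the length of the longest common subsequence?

Let dp[i][j] be the LCS length of the first i values of L1 and the first j values of L2. dp[i][j] = dp[i-1][j-1]+1 when the i-th and j-th values match, else max(dp[i-1][j], dp[i][j-1]).
    ·  8  6  7  5  4  6
 ·  0  0  0  0  0  0  0
 3  0  0  0  0  0  0  0
 8  0  1  1  1  1  1  1
 7  0  1  1  2  2  2  2
 4  0  1  1  2  2  3  3
 3  0  1  1  2  2  3  3
 6  0  1  2  2  2  3  4
dp[6][6] = 4. One LCS (by backtracking along matches): 8, 7, 4, 6.

4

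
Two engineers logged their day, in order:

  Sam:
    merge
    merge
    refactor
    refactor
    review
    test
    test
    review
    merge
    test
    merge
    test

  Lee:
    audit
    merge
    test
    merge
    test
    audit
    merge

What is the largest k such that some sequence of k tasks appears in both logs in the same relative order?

One common subsequence of length 5: merge [2,2] → test [7,3] → merge [9,4] → test [10,5] → merge [11,7]. Since dp[12][7] = 5, nothing longer is possible.

5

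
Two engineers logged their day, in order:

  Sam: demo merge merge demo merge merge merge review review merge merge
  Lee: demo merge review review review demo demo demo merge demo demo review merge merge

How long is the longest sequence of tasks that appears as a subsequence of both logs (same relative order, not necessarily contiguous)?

Taking demo [1,1], then merge [2,2], then merge [3,9], then demo [4,11], then review [9,12], then merge [10,13], then merge [11,14] gives a common subsequence of length 7. dp[11][14] = 7 confirms this is the maximum.

7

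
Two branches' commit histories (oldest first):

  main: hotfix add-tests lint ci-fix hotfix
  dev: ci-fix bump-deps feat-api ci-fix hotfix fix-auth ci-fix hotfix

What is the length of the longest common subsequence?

One common subsequence of length 3: hotfix at main[1]=dev[5]; then ci-fix at main[4]=dev[7]; then hotfix at main[5]=dev[8], and the DP table's final entry dp[5][8] is also 3, so no common subsequence is longer.

3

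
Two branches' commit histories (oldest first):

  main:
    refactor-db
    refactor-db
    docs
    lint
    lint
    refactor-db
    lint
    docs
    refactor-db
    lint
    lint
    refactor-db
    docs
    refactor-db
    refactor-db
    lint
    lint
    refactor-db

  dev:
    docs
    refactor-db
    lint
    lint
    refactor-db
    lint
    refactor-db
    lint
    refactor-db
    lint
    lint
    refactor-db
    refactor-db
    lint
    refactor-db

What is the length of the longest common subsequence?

One common subsequence of length 12: refactor-db (main #1, dev #2); then refactor-db (main #2, dev #5); then lint (main #5, dev #6); then refactor-db (main #6, dev #7); then lint (main #7, dev #8); then refactor-db (main #9, dev #9); then lint (main #10, dev #10); then lint (main #11, dev #11); then refactor-db (main #14, dev #12); then refactor-db (main #15, dev #13); then lint (main #17, dev #14); then refactor-db (main #18, dev #15), and the DP table's final entry dp[18][15] is also 12, so no common subsequence is longer.

12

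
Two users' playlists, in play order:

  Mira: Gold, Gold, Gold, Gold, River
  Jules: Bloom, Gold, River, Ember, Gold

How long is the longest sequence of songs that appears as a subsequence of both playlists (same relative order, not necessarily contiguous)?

2

Match Gold [1,2], then Gold [4,5] — 2 songs in the same relative order in both. dp[5][5] = 2 confirms this is the maximum.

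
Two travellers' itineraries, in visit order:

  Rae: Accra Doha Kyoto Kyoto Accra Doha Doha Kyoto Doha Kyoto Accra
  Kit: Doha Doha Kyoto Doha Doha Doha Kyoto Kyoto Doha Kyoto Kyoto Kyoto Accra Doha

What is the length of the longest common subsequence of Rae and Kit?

8

Taking Doha (Rae #2, Kit #2); then Kyoto (Rae #3, Kit #3); then Doha (Rae #6, Kit #5); then Doha (Rae #7, Kit #6); then Kyoto (Rae #8, Kit #8); then Doha (Rae #9, Kit #9); then Kyoto (Rae #10, Kit #12); then Accra (Rae #11, Kit #13) gives a common subsequence of length 8. Since dp[11][14] = 8, nothing longer is possible.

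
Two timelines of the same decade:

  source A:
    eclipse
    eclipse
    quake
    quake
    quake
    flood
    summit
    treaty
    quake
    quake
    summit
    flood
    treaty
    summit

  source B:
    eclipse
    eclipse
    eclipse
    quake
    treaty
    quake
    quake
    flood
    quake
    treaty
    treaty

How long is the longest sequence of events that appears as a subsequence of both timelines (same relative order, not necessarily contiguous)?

8

One common subsequence of length 8: eclipse [1,2], then eclipse [2,3], then quake [3,4], then quake [4,6], then quake [5,7], then flood [6,8], then treaty [8,10], then treaty [13,11]. The LCS DP gives dp[14][11] = 8, so this is optimal.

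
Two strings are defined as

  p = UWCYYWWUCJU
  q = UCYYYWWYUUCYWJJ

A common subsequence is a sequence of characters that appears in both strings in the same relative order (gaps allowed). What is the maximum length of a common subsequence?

9

Pick U [1,1]; then C [3,2]; then Y [4,4]; then Y [5,5]; then W [6,6]; then W [7,7]; then U [8,10]; then C [9,11]; then J [10,15]; all 9 characters appear in both, in order. The LCS DP gives dp[11][15] = 9, so this is optimal.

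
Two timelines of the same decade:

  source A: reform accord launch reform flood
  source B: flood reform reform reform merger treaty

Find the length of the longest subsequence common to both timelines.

Pick reform [1,3], then reform [4,4]; all 2 events appear in both, in order. The LCS DP gives dp[5][6] = 2, so this is optimal.

2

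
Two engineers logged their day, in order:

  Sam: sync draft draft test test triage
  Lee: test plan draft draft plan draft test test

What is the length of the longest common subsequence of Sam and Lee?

Match draft at Sam[2]=Lee[4] → draft at Sam[3]=Lee[6] → test at Sam[4]=Lee[7] → test at Sam[5]=Lee[8] — 4 tasks in the same relative order in both, and the DP table's final entry dp[6][8] is also 4, so no common subsequence is longer.

4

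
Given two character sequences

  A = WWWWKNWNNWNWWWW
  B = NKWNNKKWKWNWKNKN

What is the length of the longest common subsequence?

7

One common subsequence of length 7: W at A[1]=B[3]; then W at A[2]=B[8]; then W at A[3]=B[10]; then W at A[4]=B[12]; then K at A[5]=B[13]; then N at A[6]=B[14]; then N at A[11]=B[16]. Since dp[15][16] = 7, nothing longer is possible.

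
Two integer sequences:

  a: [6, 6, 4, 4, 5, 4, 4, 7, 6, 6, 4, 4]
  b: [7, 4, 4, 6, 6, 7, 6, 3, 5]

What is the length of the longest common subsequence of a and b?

4

Pick 6 (a #1, b #4), then 6 (a #2, b #5), then 7 (a #8, b #6), then 6 (a #9, b #7); all 4 values appear in both, in order. The LCS DP gives dp[12][9] = 4, so this is optimal.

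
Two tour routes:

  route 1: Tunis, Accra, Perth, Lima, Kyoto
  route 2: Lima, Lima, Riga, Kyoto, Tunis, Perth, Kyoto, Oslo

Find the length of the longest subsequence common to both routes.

Pick Tunis (route 1 #1, route 2 #5); then Perth (route 1 #3, route 2 #6); then Kyoto (route 1 #5, route 2 #7); all 3 stops appear in both, in order, and the DP table's final entry dp[5][8] is also 3, so no common subsequence is longer.

3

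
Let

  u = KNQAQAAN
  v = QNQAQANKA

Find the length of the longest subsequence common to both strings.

6

Let dp[i][j] be the LCS length of the first i characters of u and the first j characters of v. dp[i][j] = dp[i-1][j-1]+1 when the i-th and j-th characters match, else max(dp[i-1][j], dp[i][j-1]).
    ·  Q  N  Q  A  Q  A  N  K  A
 ·  0  0  0  0  0  0  0  0  0  0
 K  0  0  0  0  0  0  0  0  1  1
 N  0  0  1  1  1  1  1  1  1  1
 Q  0  1  1  2  2  2  2  2  2  2
 A  0  1  1  2  3  3  3  3  3  3
 Q  0  1  1  2  3  4  4  4  4  4
 A  0  1  1  2  3  4  5  5  5  5
 A  0  1  1  2  3  4  5  5  5  6
 N  0  1  2  2  3  4  5  6  6  6
dp[8][9] = 6. One LCS (by backtracking along matches): NQAQAA.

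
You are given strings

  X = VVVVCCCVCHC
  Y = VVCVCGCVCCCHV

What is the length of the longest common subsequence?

Taking V (X #1, Y #1) → V (X #2, Y #2) → V (X #3, Y #4) → V (X #4, Y #8) → C (X #5, Y #9) → C (X #6, Y #10) → C (X #7, Y #11) → V (X #8, Y #13) gives a common subsequence of length 8. The LCS DP gives dp[11][13] = 8, so this is optimal.

8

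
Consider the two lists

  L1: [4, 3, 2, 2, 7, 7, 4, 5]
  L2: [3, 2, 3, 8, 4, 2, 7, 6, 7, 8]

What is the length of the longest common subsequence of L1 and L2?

Taking 3 at L1[2]=L2[1], then 2 at L1[3]=L2[2], then 2 at L1[4]=L2[6], then 7 at L1[5]=L2[7], then 7 at L1[6]=L2[9] gives a common subsequence of length 5. Since dp[8][10] = 5, nothing longer is possible.

5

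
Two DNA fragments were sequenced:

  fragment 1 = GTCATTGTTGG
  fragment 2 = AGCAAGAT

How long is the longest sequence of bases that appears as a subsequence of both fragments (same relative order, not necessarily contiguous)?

5

Pick G (fragment 1 #1, fragment 2 #2) → C (fragment 1 #3, fragment 2 #3) → A (fragment 1 #4, fragment 2 #5) → G (fragment 1 #7, fragment 2 #6) → T (fragment 1 #9, fragment 2 #8); all 5 bases appear in both, in order. dp[11][8] = 5 confirms this is the maximum.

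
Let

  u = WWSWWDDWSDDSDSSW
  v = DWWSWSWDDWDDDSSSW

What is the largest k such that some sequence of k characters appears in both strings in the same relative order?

14

Taking W [1,2]; then W [2,3]; then S [3,4]; then W [4,5]; then W [5,7]; then D [6,8]; then D [7,9]; then W [8,10]; then D [10,12]; then D [11,13]; then S [12,14]; then S [14,15]; then S [15,16]; then W [16,17] gives a common subsequence of length 14. The LCS DP gives dp[16][17] = 14, so this is optimal.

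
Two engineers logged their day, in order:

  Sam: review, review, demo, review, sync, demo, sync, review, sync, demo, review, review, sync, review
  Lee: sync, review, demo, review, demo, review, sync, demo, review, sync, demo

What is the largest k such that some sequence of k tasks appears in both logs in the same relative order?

9

Pick review (Sam #1, Lee #2); then review (Sam #2, Lee #4); then demo (Sam #3, Lee #5); then review (Sam #4, Lee #6); then sync (Sam #5, Lee #7); then demo (Sam #6, Lee #8); then review (Sam #8, Lee #9); then sync (Sam #9, Lee #10); then demo (Sam #10, Lee #11); all 9 tasks appear in both, in order. The LCS DP gives dp[14][11] = 9, so this is optimal.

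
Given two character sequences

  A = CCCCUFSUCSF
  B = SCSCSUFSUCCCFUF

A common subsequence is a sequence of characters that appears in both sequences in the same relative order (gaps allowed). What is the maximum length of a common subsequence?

8

Taking C (A #1, B #2), then C (A #2, B #4), then U (A #5, B #6), then F (A #6, B #7), then S (A #7, B #8), then U (A #8, B #9), then C (A #9, B #12), then F (A #11, B #15) gives a common subsequence of length 8, and the DP table's final entry dp[11][15] is also 8, so no common subsequence is longer.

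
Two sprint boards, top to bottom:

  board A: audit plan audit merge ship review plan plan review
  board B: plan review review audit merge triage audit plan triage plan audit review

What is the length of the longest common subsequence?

6

Taking plan [2,1] → audit [3,4] → merge [4,5] → plan [7,8] → plan [8,10] → review [9,12] gives a common subsequence of length 6, and the DP table's final entry dp[9][12] is also 6, so no common subsequence is longer.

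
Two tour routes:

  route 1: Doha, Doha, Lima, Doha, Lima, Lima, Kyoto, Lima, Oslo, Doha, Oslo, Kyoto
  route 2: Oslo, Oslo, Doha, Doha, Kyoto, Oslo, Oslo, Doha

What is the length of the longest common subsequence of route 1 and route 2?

5

Match Doha at route 1[2]=route 2[3] → Doha at route 1[4]=route 2[4] → Kyoto at route 1[7]=route 2[5] → Oslo at route 1[9]=route 2[7] → Doha at route 1[10]=route 2[8] — 5 stops in the same relative order in both. Since dp[12][8] = 5, nothing longer is possible.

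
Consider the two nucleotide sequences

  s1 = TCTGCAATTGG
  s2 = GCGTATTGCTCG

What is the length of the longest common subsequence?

Let dp[i][j] be the LCS length of the first i bases of s1 and the first j bases of s2. dp[i][j] = dp[i-1][j-1]+1 when the i-th and j-th bases match, else max(dp[i-1][j], dp[i][j-1]).
    ·  G  C  G  T  A  T  T  G  C  T  C  G
 ·  0  0  0  0  0  0  0  0  0  0  0  0  0
 T  0  0  0  0  1  1  1  1  1  1  1  1  1
 C  0  0  1  1  1  1  1  1  1  2  2  2  2
 T  0  0  1  1  2  2  2  2  2  2  3  3  3
 G  0  1  1  2  2  2  2  2  3  3  3  3  4
 C  0  1  2  2  2  2  2  2  3  4  4  4  4
 A  0  1  2  2  2  3  3  3  3  4  4  4  4
 A  0  1  2  2  2  3  3  3  3  4  4  4  4
 T  0  1  2  2  3  3  4  4  4  4  5  5  5
 T  0  1  2  2  3  3  4  5  5  5  5  5  5
 G  0  1  2  3  3  3  4  5  6  6  6  6  6
 G  0  1  2  3  3  3  4  5  6  6  6  6  7
dp[11][12] = 7. One LCS (by backtracking along matches): CTATTGG.

7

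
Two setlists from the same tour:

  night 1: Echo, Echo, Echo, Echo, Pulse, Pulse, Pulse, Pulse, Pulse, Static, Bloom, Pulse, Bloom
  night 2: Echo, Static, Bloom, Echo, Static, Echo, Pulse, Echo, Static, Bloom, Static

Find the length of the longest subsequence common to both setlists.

One common subsequence of length 6: Echo [1,1]; then Echo [2,4]; then Echo [3,6]; then Echo [4,8]; then Static [10,9]; then Bloom [11,10], and the DP table's final entry dp[13][11] is also 6, so no common subsequence is longer.

6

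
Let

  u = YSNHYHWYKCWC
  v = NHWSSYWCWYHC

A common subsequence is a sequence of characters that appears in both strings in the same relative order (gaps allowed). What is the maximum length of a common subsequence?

7

Pick N at u[3]=v[1]; then H at u[4]=v[2]; then Y at u[5]=v[6]; then W at u[7]=v[7]; then C at u[10]=v[8]; then W at u[11]=v[9]; then C at u[12]=v[12]; all 7 characters appear in both, in order. The LCS DP gives dp[12][12] = 7, so this is optimal.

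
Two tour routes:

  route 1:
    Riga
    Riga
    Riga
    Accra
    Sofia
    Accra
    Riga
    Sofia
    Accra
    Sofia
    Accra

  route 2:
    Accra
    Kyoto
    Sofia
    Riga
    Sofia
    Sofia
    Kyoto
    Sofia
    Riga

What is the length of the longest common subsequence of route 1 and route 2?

5

One common subsequence of length 5: Accra (route 1 #4, route 2 #1) → Sofia (route 1 #5, route 2 #3) → Riga (route 1 #7, route 2 #4) → Sofia (route 1 #8, route 2 #6) → Sofia (route 1 #10, route 2 #8), and the DP table's final entry dp[11][9] is also 5, so no common subsequence is longer.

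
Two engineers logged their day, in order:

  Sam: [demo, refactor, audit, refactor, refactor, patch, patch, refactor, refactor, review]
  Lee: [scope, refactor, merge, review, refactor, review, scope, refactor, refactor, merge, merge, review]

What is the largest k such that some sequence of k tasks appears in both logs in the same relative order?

One common subsequence of length 5: refactor [2,2], refactor [4,5], refactor [5,8], refactor [8,9], review [10,12]. The LCS DP gives dp[10][12] = 5, so this is optimal.

5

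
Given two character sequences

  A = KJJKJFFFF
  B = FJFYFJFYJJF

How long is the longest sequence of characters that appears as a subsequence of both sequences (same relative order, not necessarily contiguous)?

5

Let dp[i][j] be the LCS length of the first i characters of A and the first j characters of B. dp[i][j] = dp[i-1][j-1]+1 when the i-th and j-th characters match, else max(dp[i-1][j], dp[i][j-1]).
    ·  F  J  F  Y  F  J  F  Y  J  J  F
 ·  0  0  0  0  0  0  0  0  0  0  0  0
 K  0  0  0  0  0  0  0  0  0  0  0  0
 J  0  0  1  1  1  1  1  1  1  1  1  1
 J  0  0  1  1  1  1  2  2  2  2  2  2
 K  0  0  1  1  1  1  2  2  2  2  2  2
 J  0  0  1  1  1  1  2  2  2  3  3  3
 F  0  1  1  2  2  2  2  3  3  3  3  4
 F  0  1  1  2  2  3  3  3  3  3  3  4
 F  0  1  1  2  2  3  3  4  4  4  4  4
 F  0  1  1  2  2  3  3  4  4  4  4  5
dp[9][11] = 5. One LCS (by backtracking along matches): JFFFF.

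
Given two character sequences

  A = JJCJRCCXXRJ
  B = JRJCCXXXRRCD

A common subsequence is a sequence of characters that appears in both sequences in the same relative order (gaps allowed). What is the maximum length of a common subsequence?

Let dp[i][j] be the LCS length of the first i characters of A and the first j characters of B. dp[i][j] = dp[i-1][j-1]+1 when the i-th and j-th characters match, else max(dp[i-1][j], dp[i][j-1]).
    ·  J  R  J  C  C  X  X  X  R  R  C  D
 ·  0  0  0  0  0  0  0  0  0  0  0  0  0
 J  0  1  1  1  1  1  1  1  1  1  1  1  1
 J  0  1  1  2  2  2  2  2  2  2  2  2  2
 C  0  1  1  2  3  3  3  3  3  3  3  3  3
 J  0  1  1  2  3  3  3  3  3  3  3  3  3
 R  0  1  2  2  3  3  3  3  3  4  4  4  4
 C  0  1  2  2  3  4  4  4  4  4  4  5  5
 C  0  1  2  2  3  4  4  4  4  4  4  5  5
 X  0  1  2  2  3  4  5  5  5  5  5  5  5
 X  0  1  2  2  3  4  5  6  6  6  6  6  6
 R  0  1  2  2  3  4  5  6  6  7  7  7  7
 J  0  1  2  3  3  4  5  6  6  7  7  7  7
dp[11][12] = 7. One LCS (by backtracking along matches): JJCCXXR.

7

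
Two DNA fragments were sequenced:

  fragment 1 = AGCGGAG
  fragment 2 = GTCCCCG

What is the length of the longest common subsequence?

Match G (fragment 1 #2, fragment 2 #1), C (fragment 1 #3, fragment 2 #6), G (fragment 1 #7, fragment 2 #7) — 3 bases in the same relative order in both. The LCS DP gives dp[7][7] = 3, so this is optimal.

3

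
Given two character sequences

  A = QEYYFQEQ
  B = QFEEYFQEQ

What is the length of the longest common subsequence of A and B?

Taking Q (A #1, B #1), E (A #2, B #4), Y (A #4, B #5), F (A #5, B #6), Q (A #6, B #7), E (A #7, B #8), Q (A #8, B #9) gives a common subsequence of length 7. Since dp[8][9] = 7, nothing longer is possible.

7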